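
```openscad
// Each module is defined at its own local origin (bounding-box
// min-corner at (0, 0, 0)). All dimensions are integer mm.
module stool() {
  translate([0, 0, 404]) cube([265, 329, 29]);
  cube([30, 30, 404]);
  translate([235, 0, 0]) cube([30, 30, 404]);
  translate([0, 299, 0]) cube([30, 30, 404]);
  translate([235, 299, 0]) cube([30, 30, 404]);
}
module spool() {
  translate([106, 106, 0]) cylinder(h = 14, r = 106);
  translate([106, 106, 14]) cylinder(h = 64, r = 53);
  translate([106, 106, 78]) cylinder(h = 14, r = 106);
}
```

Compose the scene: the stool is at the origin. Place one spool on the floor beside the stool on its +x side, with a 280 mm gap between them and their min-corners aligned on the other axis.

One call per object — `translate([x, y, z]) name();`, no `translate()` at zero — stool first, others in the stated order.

stool();
translate([545, 0, 0]) spool();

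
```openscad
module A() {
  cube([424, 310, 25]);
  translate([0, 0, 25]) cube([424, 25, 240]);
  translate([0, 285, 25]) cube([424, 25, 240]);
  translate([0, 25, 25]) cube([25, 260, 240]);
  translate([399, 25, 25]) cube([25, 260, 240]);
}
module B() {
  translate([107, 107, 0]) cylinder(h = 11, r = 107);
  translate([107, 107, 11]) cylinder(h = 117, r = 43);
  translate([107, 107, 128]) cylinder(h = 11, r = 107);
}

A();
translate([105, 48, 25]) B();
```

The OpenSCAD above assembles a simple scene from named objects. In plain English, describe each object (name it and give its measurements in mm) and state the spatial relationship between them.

A is an open-topped rectangular box: outside dimensions 424×310×265 mm, with a uniform wall and base thickness of 25 mm. The base is a full 424×310 slab on the floor; four walls sit on top of the base. The front and back walls (the −y and +y sides) span the full width; the two side walls fit between them.

B is a spool: two coaxial disc flanges of radius 107 mm and thickness 11 mm, joined by a core cylinder of radius 43 mm and height 117 mm. The lower flange rests on z = 0 and the three cylinders share a vertical axis.

The spool sits inside the open box, centred.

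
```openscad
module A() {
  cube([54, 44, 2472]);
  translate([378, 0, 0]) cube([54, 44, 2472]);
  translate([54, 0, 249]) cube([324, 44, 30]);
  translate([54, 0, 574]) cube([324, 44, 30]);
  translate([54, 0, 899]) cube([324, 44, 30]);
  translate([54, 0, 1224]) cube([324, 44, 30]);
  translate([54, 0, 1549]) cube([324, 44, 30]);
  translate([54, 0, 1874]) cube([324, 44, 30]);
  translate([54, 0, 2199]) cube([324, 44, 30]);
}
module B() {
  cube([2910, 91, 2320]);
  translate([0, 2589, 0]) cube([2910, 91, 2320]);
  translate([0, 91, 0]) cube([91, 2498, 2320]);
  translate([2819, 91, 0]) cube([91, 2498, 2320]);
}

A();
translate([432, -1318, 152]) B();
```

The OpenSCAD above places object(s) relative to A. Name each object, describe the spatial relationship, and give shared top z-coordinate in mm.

Both tops at z = 2472 mm.

A is a ladder. B is a house frame. The house frame is beside the ladder with their tops flush at z = 2472. The shared top z-coordinate is 2472 mm.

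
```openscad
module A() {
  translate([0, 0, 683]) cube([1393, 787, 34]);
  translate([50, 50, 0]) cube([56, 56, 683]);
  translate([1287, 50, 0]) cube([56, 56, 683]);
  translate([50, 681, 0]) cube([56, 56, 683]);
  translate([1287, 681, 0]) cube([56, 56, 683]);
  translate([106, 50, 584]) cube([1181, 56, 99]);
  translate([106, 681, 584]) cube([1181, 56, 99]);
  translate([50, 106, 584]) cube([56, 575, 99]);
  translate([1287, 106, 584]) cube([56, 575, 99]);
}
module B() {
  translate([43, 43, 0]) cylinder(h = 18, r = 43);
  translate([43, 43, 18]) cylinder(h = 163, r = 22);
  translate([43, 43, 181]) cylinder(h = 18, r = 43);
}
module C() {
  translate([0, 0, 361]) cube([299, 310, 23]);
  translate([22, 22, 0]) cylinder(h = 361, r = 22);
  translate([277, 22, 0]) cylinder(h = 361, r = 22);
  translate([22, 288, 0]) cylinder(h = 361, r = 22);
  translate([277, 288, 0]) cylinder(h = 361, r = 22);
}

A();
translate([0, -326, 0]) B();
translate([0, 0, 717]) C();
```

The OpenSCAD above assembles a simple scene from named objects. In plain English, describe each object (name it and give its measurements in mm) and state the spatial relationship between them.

A is a rectangular dining table. The top is 1393×787×34 mm with its upper surface at z = 717 mm. It stands on four 56×56 mm square legs, each inset 50 mm from the nearest pair of top edges, running from the floor to the underside of the top. Four apron rails, 56 mm thick and 99 mm tall, run between adjacent legs with their top edges flush with the underside of the top and their outer faces flush with the legs' outer faces.

B is a spool: two coaxial disc flanges of radius 43 mm and thickness 18 mm, joined by a core cylinder of radius 22 mm and height 163 mm. The lower flange rests on z = 0 and the three cylinders share a vertical axis.

C is a four-legged stool. The seat is 299×310 mm, 23 mm thick, top at z = 384 mm. It stands on four round legs, each 44 mm in diameter, from z = 0 to the seat underside, each leg's axis is inset half a diameter from the nearest pair of seat edges (so the leg's bounding box is flush with the corner).

The spool is on the floor beside the table on its −y side. The stool is on top of the table.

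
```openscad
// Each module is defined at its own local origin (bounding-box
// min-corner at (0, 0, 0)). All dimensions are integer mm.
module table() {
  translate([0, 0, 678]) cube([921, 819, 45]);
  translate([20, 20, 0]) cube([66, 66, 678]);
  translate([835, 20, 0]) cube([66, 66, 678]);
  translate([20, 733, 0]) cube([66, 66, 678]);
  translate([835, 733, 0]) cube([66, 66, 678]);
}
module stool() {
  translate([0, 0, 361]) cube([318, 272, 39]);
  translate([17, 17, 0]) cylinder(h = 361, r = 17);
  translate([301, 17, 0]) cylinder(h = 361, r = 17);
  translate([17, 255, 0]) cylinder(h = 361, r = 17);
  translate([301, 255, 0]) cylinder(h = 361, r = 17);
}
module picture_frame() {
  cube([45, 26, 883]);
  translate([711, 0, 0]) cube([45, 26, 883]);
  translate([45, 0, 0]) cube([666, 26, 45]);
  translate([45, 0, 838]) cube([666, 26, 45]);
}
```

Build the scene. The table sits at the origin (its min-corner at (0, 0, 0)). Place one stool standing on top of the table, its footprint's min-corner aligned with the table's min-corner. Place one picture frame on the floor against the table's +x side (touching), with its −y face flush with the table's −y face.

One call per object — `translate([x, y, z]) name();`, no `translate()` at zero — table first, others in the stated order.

table();
translate([0, 0, 723]) stool();
translate([921, 0, 0]) picture_frame();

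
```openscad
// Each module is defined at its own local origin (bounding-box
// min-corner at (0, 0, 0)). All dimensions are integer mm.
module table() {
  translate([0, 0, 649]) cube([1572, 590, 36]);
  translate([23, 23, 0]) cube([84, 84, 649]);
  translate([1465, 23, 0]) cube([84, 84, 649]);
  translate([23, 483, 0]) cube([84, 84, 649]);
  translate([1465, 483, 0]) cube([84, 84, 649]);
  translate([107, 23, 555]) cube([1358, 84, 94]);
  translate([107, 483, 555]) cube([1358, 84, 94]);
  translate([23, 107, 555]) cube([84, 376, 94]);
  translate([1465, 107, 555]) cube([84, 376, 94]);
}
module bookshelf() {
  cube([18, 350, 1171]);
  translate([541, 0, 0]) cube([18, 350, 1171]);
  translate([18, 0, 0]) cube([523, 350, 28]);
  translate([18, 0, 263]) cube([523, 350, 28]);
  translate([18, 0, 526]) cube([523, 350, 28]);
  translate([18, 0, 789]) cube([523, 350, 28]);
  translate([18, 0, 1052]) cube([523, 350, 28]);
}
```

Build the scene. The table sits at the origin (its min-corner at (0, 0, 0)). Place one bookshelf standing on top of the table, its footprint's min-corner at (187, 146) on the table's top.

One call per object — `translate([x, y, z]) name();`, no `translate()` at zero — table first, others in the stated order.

table();
translate([187, 146, 685]) bookshelf();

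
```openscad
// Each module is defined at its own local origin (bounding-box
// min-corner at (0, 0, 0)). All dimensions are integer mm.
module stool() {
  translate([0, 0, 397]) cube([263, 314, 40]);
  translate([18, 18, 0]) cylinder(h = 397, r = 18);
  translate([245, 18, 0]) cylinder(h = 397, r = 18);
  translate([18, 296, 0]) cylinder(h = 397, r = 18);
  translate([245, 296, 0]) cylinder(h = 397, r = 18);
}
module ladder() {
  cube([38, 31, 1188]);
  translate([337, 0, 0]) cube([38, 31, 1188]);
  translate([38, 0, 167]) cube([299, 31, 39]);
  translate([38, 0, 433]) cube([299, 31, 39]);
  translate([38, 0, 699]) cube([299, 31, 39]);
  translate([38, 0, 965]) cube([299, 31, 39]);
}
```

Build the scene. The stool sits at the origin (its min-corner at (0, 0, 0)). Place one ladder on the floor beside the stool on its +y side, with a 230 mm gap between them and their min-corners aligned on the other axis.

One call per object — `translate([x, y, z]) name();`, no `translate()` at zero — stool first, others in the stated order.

stool();
translate([0, 544, 0]) ladder();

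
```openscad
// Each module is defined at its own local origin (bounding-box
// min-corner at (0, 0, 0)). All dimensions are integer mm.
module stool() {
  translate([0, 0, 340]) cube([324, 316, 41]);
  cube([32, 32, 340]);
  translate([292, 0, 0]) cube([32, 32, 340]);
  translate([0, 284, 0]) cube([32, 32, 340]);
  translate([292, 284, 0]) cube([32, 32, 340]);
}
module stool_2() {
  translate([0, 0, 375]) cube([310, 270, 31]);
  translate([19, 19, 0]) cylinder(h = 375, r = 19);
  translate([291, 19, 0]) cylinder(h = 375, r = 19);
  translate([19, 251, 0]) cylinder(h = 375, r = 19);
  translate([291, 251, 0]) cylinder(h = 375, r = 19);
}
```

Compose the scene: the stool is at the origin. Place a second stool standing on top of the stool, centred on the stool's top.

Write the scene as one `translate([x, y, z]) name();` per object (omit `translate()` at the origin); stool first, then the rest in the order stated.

stool();
translate([7, 23, 381]) stool_2();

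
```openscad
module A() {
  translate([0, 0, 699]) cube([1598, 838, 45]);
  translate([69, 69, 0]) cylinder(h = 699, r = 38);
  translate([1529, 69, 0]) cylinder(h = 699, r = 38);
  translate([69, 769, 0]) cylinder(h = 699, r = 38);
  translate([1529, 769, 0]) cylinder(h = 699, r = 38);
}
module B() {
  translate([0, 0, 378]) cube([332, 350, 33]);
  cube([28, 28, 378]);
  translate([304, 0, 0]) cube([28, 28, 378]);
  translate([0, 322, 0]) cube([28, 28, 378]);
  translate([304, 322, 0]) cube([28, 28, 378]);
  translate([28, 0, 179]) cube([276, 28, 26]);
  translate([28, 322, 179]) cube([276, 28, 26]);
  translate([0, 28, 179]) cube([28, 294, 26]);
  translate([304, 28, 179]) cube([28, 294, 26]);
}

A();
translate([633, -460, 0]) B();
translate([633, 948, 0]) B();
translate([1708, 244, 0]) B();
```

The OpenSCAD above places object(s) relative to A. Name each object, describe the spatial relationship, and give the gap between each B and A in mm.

Each stool's nearest face is 110 mm from the table's bounding box.

A is a table. B is a stool. Three stools sit around the table at the −y, +y, +x sides. The gap between each stool and the table is 110 mm.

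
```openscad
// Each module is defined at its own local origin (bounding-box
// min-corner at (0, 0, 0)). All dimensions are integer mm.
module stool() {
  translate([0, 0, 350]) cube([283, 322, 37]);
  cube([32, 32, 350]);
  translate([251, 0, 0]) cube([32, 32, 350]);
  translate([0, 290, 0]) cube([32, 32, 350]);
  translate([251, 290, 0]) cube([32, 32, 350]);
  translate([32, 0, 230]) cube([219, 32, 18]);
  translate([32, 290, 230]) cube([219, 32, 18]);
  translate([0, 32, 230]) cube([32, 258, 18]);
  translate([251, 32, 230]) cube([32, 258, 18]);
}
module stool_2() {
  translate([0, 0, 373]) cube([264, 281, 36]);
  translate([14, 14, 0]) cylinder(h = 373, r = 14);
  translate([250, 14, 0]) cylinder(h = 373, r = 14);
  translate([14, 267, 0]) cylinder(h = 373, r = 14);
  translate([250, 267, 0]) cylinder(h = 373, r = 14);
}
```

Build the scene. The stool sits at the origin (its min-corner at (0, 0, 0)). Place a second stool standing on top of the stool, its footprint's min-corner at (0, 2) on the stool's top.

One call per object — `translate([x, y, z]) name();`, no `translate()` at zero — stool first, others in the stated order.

stool();
translate([0, 2, 387]) stool_2();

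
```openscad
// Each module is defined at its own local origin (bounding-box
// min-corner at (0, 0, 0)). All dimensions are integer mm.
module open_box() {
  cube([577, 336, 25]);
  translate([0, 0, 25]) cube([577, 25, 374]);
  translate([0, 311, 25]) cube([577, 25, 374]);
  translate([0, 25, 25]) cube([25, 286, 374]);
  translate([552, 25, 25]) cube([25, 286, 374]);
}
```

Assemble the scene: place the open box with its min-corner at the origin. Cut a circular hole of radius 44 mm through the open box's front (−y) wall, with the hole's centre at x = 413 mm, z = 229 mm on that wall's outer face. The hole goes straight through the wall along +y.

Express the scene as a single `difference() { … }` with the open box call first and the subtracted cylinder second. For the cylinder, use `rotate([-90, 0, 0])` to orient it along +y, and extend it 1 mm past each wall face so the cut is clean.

difference() {
  open_box();
  translate([413, -1, 229]) rotate([-90, 0, 0]) cylinder(h = 27, r = 44);
}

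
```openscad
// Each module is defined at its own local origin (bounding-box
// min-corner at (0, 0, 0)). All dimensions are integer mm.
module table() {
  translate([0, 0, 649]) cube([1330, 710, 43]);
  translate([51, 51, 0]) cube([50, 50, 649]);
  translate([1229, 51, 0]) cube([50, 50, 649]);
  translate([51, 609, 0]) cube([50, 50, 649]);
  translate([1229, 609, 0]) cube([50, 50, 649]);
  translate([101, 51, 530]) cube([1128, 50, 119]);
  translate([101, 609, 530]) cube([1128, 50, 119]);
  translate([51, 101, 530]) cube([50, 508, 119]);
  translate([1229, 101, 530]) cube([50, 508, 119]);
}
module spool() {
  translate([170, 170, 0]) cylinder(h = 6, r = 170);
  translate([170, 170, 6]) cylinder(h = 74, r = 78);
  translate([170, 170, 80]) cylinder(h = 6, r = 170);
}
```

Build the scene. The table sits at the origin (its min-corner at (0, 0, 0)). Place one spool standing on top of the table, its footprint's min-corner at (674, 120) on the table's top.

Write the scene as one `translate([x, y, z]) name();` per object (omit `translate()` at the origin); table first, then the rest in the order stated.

table();
translate([674, 120, 692]) spool();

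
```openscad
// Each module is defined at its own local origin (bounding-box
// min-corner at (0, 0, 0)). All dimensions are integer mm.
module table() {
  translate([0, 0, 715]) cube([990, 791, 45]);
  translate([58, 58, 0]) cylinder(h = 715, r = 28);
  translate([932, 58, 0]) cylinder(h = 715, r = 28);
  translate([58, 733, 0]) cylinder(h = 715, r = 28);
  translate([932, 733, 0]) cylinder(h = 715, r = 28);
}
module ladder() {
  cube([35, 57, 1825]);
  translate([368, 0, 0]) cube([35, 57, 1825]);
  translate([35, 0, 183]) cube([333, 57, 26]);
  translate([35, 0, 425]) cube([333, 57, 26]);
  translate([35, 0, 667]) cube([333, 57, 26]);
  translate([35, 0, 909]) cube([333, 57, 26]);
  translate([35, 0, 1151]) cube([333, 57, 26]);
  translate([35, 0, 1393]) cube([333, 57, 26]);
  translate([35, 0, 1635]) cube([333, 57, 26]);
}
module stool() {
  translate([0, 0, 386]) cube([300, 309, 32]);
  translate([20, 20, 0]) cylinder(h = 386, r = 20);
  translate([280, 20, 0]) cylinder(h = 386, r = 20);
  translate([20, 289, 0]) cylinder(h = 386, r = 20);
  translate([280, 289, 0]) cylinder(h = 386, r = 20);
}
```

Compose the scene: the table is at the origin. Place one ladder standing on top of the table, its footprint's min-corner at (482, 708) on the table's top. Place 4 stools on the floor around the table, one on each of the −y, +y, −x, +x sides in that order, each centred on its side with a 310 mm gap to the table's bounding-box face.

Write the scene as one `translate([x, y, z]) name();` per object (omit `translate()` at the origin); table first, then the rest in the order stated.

table();
translate([482, 708, 760]) ladder();
translate([345, -619, 0]) stool();
translate([345, 1101, 0]) stool();
translate([-610, 241, 0]) stool();
translate([1300, 241, 0]) stool();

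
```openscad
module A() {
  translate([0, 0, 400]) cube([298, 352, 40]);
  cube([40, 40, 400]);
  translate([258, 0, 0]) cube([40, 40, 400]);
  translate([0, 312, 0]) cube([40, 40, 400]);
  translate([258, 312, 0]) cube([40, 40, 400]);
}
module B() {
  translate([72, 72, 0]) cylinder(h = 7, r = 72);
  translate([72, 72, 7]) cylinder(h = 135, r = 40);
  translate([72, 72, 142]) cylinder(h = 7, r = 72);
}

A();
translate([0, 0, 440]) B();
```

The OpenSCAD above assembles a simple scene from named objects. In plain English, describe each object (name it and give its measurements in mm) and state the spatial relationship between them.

A is a four-legged stool. The seat is a 298×352×40 mm slab whose top surface is at z = 440 mm; four square legs, each 40×40 mm in cross-section, run from the floor (z = 0) to the underside of the seat, each flush with a corner of the seat.

B is a spool: two coaxial disc flanges of radius 72 mm and thickness 7 mm, joined by a core cylinder of radius 40 mm and height 135 mm. The lower flange rests on z = 0 and the three cylinders share a vertical axis.

The spool is on top of the stool.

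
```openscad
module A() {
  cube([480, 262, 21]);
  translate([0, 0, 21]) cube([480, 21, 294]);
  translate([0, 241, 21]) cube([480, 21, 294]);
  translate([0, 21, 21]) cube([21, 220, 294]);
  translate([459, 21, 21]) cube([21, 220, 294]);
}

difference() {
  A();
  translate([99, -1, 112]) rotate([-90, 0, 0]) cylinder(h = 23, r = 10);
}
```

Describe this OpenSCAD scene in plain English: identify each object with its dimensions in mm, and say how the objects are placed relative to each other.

A is an open storage box with external size 480×262×315 mm and wall thickness 21 mm (the base is also 21 mm thick). The base covers the whole footprint; the four walls stand on the base, with the y-facing walls full-width and the x-facing walls fitting between their inner faces.

The open box has a circular hole of radius 10 mm through its front wall, centred at (x = 99, z = 112).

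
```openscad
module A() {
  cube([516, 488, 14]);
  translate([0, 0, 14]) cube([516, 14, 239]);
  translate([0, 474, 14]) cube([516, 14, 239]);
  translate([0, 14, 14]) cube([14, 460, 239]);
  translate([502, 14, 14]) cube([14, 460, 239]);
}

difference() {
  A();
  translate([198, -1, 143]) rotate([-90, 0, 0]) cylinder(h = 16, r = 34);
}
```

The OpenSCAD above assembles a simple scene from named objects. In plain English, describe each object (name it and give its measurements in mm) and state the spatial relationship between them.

A is an open storage box with external size 516×488×253 mm and wall thickness 14 mm (the base is also 14 mm thick). The base covers the whole footprint; the four walls stand on the base, with the y-facing walls full-width and the x-facing walls fitting between their inner faces.

The open box has a circular hole of radius 34 mm through its front wall, centred at (x = 198, z = 143).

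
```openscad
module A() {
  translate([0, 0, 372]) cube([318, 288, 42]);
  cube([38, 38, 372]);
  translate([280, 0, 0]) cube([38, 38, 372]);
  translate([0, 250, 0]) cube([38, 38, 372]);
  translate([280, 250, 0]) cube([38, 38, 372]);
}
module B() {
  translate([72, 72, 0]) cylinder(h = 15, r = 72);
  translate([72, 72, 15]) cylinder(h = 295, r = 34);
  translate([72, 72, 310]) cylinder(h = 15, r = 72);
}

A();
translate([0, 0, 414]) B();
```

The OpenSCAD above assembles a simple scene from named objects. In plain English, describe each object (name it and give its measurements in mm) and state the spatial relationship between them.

A is a simple wooden stool: a rectangular seat 318 mm (x) by 288 mm (y), 42 mm thick, top face at z = 414 mm, on four square legs, each 38×38 mm in cross-section. The legs rest on z = 0, each flush with a corner of the seat.

B is a spool: two coaxial disc flanges of radius 72 mm and thickness 15 mm, joined by a core cylinder of radius 34 mm and height 295 mm. The lower flange rests on z = 0 and the three cylinders share a vertical axis.

The spool is on top of the stool.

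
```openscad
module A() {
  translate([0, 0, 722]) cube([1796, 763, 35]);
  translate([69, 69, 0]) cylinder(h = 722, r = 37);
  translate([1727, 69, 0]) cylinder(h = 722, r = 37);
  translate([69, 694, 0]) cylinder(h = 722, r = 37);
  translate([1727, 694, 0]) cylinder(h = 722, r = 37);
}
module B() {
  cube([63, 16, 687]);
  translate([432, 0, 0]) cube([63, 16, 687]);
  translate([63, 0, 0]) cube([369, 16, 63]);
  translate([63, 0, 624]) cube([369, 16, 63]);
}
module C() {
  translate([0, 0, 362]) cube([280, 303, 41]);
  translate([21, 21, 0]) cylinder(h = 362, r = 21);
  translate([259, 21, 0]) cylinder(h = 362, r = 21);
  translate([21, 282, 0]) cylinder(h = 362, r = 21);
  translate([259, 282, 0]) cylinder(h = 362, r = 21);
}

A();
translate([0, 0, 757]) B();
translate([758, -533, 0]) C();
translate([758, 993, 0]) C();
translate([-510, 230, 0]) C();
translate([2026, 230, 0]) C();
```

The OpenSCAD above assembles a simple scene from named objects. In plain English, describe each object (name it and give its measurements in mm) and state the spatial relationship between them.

A is a rectangular dining table. The top is 1796×763×35 mm with its upper surface at z = 757 mm. It stands on four round legs of 74 mm diameter, each leg's bounding box inset 32 mm from the nearest pair of top edges, running from the floor to the underside of the top.

B is a rectangular picture frame lying in the x–z plane (depth along y). The opening is 369 mm wide (x) by 561 mm tall (z), surrounded by a border 63 mm wide on all four sides. The frame is 16 mm deep and is made of two full-height vertical stiles with two horizontal rails fitted between them.

C is a four-legged stool. The seat is a 280×303×41 mm slab whose top surface is at z = 403 mm; four round legs, each 42 mm in diameter, run from the floor (z = 0) to the underside of the seat, each leg's axis is inset half a diameter from the nearest pair of seat edges (so the leg's bounding box is flush with the corner).

The picture frame is on top of the table. Four stools sit around the table at the −y, +y, −x, +x sides.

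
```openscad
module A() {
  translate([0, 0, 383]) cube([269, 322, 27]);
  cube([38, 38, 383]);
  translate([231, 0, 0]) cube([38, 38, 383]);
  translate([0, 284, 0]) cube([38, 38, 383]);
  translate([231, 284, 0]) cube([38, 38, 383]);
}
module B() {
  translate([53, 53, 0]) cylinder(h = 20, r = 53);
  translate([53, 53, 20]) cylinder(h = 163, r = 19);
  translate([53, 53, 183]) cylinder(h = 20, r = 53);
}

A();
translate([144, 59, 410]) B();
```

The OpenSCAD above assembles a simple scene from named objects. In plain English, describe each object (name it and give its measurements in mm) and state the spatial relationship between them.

A is a four-legged stool. The seat is 269×322 mm, 27 mm thick, top at z = 410 mm. It stands on four square legs, each 38×38 mm in cross-section, from z = 0 to the seat underside, each flush with a corner of the seat.

B is a spool: two coaxial disc flanges of radius 53 mm and thickness 20 mm, joined by a core cylinder of radius 19 mm and height 163 mm. The lower flange rests on z = 0 and the three cylinders share a vertical axis.

The spool is on top of the stool.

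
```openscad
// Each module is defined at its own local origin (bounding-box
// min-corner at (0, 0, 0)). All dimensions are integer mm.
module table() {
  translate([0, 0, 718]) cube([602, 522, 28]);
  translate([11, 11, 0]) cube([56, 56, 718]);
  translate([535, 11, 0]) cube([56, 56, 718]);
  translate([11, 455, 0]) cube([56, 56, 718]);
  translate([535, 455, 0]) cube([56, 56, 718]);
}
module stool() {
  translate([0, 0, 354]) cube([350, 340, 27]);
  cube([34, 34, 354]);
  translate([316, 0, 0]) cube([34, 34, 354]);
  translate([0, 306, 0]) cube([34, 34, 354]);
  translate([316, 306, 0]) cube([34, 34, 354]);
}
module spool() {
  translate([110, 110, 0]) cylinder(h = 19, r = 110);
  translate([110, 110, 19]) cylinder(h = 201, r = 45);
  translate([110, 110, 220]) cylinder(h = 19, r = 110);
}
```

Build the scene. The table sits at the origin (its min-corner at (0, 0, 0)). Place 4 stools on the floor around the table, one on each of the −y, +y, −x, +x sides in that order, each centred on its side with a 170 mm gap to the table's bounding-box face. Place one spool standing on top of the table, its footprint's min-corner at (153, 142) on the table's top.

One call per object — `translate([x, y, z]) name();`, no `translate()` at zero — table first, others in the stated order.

table();
translate([126, -510, 0]) stool();
translate([126, 692, 0]) stool();
translate([-520, 91, 0]) stool();
translate([772, 91, 0]) stool();
translate([153, 142, 746]) spool();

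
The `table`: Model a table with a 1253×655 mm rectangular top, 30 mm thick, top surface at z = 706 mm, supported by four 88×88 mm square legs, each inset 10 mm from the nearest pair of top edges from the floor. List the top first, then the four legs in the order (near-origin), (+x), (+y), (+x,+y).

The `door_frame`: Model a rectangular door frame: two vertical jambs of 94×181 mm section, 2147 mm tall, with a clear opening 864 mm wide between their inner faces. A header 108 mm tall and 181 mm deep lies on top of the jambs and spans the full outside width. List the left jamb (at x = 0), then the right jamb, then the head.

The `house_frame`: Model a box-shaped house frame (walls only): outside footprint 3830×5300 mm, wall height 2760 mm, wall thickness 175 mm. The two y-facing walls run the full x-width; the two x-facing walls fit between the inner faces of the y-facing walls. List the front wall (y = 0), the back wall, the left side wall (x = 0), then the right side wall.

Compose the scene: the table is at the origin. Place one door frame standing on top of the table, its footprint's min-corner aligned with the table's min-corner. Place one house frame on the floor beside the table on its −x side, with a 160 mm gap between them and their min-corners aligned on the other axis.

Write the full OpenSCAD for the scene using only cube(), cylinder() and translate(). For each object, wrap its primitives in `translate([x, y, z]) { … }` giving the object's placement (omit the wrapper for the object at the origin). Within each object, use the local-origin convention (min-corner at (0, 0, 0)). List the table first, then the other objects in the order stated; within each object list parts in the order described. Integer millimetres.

translate([0, 0, 676]) cube([1253, 655, 30]);
translate([10, 10, 0]) cube([88, 88, 676]);
translate([1155, 10, 0]) cube([88, 88, 676]);
translate([10, 557, 0]) cube([88, 88, 676]);
translate([1155, 557, 0]) cube([88, 88, 676]);
translate([0, 0, 706]) {
  cube([94, 181, 2147]);
  translate([958, 0, 0]) cube([94, 181, 2147]);
  translate([0, 0, 2147]) cube([1052, 181, 108]);
}
translate([-3990, 0, 0]) {
  cube([3830, 175, 2760]);
  translate([0, 5125, 0]) cube([3830, 175, 2760]);
  translate([0, 175, 0]) cube([175, 4950, 2760]);
  translate([3655, 175, 0]) cube([175, 4950, 2760]);
}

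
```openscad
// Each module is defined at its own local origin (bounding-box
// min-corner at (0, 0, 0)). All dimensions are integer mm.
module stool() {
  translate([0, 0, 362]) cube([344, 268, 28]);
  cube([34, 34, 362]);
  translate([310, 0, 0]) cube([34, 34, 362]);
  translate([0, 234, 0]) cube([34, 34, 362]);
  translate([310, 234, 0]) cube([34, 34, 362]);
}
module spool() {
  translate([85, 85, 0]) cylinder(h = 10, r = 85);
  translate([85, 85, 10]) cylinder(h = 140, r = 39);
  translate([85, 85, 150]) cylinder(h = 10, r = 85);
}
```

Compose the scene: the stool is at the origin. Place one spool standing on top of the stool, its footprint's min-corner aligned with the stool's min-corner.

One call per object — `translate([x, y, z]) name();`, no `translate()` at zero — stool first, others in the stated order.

stool();
translate([0, 0, 390]) spool();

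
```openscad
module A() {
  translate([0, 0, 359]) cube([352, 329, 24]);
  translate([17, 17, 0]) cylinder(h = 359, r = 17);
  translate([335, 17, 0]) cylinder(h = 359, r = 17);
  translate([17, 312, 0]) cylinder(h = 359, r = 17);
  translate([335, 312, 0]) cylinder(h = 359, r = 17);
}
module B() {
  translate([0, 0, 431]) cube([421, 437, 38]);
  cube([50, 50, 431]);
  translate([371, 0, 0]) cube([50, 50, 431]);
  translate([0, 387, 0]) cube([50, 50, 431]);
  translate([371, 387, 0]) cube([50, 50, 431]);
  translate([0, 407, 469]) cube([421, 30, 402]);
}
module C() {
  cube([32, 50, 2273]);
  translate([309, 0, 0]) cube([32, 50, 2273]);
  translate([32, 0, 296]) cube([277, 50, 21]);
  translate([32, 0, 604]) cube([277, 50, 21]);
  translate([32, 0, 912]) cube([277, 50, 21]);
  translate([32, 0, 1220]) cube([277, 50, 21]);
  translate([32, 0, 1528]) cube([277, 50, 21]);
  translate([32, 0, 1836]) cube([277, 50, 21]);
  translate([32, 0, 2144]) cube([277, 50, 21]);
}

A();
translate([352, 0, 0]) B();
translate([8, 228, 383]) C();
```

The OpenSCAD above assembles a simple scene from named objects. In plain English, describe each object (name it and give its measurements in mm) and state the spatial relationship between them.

A is a four-legged stool. The seat is 352×329 mm, 24 mm thick, top at z = 383 mm. It stands on four round legs, each 34 mm in diameter, from z = 0 to the seat underside, each leg's axis is inset half a diameter from the nearest pair of seat edges (so the leg's bounding box is flush with the corner).

B is a chair. The seat is a 421×437×38 mm slab with its top at z = 469 mm, on four 50×50 mm corner legs (flush with the seat edges, standing on z = 0). A flat backrest 30 mm thick, 402 mm tall, spans the full seat width and rises from the seat top along its +y edge, rear face flush with the rear of the seat.

C is a wooden ladder with two side rails of 32×50 mm section and 2273 mm height, set 341 mm apart overall. Between them run 7 rectangular rungs (50 mm deep, 21 mm thick), front faces flush with the rails' −y face. The bottom of the first rung is 296 mm above the floor and each subsequent rung is 308 mm higher than the one below.

The chair is against the stool's +x side, with their −y faces flush. The ladder is on top of the stool.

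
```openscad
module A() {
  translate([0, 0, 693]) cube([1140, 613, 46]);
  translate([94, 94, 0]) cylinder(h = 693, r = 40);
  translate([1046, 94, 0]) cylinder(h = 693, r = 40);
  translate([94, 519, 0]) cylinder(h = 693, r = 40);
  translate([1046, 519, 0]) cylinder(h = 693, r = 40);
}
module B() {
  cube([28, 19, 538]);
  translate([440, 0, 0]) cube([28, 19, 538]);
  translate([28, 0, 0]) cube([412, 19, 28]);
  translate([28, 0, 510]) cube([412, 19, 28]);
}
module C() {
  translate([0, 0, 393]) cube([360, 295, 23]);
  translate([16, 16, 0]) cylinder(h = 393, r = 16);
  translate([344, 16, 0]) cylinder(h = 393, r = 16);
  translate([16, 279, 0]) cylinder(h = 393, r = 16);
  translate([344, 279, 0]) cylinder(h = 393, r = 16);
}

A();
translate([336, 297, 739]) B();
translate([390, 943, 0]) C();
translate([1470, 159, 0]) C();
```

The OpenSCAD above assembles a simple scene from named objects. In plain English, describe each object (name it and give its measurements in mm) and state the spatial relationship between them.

A is a table with a 1140×613 mm rectangular top, 46 mm thick, top surface at z = 739 mm, supported by four round legs of 80 mm diameter, each leg's bounding box inset 54 mm from the nearest pair of top edges, running from the floor.

B is a rectangular picture frame lying in the x–z plane (depth along y). The opening is 412 mm wide (x) by 482 mm tall (z), surrounded by a border 28 mm wide on all four sides. The frame is 19 mm deep and is made of two full-height vertical stiles with two horizontal rails fitted between them.

C is a four-legged stool. The seat is a 360×295×23 mm slab whose top surface is at z = 416 mm; four round legs, each 32 mm in diameter, run from the floor (z = 0) to the underside of the seat, each leg's axis is inset half a diameter from the nearest pair of seat edges (so the leg's bounding box is flush with the corner).

The picture frame is on top of the table, centred. Two stools sit around the table at the +y, +x sides.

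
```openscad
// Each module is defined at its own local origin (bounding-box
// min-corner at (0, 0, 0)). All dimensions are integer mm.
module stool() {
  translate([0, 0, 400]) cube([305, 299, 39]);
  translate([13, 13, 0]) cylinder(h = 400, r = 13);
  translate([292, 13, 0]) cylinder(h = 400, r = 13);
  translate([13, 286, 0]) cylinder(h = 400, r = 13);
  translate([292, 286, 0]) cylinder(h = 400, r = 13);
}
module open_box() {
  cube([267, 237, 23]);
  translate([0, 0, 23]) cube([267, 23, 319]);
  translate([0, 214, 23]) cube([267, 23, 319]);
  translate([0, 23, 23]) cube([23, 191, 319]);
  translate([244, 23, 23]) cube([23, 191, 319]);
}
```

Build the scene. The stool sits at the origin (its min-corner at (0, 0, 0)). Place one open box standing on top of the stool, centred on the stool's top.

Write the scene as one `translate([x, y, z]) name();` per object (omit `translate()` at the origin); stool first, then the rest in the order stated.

stool();
translate([19, 31, 439]) open_box();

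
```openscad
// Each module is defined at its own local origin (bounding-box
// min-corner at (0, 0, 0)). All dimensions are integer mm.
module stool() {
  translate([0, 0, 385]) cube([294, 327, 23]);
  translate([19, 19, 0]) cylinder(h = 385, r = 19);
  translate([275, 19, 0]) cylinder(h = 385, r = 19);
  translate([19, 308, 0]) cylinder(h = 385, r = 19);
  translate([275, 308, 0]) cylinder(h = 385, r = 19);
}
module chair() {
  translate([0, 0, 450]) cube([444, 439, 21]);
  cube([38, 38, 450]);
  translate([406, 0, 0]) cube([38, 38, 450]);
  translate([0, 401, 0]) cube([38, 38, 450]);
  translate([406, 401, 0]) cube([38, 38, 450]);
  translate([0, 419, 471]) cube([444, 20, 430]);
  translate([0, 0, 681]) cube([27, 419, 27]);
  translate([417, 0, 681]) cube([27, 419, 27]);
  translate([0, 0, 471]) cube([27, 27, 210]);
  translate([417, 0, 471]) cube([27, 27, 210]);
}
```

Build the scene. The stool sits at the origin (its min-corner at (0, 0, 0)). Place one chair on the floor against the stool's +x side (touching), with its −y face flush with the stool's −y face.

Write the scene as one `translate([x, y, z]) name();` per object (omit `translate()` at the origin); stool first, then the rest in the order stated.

stool();
translate([294, 0, 0]) chair();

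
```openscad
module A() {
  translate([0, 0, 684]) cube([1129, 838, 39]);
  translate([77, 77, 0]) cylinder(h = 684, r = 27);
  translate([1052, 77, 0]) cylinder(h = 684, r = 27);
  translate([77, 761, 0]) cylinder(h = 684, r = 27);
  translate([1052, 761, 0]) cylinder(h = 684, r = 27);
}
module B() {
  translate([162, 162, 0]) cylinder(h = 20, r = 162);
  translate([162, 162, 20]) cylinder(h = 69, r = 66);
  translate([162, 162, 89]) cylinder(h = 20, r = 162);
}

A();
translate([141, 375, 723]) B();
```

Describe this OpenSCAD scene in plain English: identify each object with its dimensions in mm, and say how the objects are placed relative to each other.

A is a rectangular dining table. The top is 1129×838×39 mm with its upper surface at z = 723 mm. It stands on four round legs of 54 mm diameter, each leg's bounding box inset 50 mm from the nearest pair of top edges, running from the floor to the underside of the top.

B is a spool: two coaxial disc flanges of radius 162 mm and thickness 20 mm, joined by a core cylinder of radius 66 mm and height 69 mm. The lower flange rests on z = 0 and the three cylinders share a vertical axis.

The spool is on top of the table.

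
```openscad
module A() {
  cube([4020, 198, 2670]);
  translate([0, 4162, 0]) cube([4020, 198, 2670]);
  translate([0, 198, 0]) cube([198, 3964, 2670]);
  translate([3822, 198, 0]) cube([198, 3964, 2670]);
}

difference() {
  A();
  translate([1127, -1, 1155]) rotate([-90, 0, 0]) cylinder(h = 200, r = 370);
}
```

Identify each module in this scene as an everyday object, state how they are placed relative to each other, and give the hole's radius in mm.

A is a house frame. The house frame has a circular hole through its front wall. The hole's radius is 370 mm.

The subtracted cylinder has r = 370 mm.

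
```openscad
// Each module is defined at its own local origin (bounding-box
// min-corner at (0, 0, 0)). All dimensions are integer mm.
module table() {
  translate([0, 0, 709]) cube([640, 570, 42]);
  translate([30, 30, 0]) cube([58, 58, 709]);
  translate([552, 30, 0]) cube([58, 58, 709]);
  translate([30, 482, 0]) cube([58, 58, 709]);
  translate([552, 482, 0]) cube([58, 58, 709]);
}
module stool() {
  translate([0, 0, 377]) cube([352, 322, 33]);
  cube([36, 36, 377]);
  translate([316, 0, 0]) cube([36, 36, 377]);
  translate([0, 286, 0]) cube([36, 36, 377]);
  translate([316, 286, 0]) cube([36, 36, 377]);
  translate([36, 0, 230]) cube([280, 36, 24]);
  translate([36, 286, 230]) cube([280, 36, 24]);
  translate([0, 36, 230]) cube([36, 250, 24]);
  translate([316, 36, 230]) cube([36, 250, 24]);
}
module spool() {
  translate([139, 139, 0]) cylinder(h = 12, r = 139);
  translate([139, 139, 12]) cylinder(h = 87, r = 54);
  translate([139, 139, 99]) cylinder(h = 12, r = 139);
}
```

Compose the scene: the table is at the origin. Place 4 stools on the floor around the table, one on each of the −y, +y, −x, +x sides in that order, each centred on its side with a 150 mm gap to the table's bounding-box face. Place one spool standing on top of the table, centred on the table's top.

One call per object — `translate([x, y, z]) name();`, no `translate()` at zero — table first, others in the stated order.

table();
translate([144, -472, 0]) stool();
translate([144, 720, 0]) stool();
translate([-502, 124, 0]) stool();
translate([790, 124, 0]) stool();
translate([181, 146, 751]) spool();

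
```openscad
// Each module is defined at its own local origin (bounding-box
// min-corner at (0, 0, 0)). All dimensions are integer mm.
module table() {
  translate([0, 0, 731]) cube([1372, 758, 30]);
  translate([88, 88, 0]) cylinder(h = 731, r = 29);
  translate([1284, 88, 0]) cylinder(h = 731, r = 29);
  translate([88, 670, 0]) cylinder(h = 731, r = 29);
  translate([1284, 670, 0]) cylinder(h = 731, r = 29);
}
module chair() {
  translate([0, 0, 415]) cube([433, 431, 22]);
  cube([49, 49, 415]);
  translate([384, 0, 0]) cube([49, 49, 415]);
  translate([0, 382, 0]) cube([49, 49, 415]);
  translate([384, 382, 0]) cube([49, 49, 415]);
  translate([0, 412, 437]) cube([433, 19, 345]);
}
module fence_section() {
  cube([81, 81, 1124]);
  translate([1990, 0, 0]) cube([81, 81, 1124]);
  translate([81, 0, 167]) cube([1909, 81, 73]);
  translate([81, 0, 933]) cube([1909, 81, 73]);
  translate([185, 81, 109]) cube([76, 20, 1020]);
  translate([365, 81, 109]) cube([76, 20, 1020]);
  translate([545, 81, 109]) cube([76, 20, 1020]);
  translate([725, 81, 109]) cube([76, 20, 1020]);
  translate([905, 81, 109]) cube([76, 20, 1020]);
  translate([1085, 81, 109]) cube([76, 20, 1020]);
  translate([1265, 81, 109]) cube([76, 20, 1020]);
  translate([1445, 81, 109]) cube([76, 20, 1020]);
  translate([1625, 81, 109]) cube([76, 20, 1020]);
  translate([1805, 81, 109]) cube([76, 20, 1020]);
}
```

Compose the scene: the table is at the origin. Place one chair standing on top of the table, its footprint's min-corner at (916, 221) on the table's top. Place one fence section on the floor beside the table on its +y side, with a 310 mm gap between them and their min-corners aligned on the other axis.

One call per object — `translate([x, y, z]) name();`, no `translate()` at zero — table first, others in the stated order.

table();
translate([916, 221, 761]) chair();
translate([0, 1068, 0]) fence_section();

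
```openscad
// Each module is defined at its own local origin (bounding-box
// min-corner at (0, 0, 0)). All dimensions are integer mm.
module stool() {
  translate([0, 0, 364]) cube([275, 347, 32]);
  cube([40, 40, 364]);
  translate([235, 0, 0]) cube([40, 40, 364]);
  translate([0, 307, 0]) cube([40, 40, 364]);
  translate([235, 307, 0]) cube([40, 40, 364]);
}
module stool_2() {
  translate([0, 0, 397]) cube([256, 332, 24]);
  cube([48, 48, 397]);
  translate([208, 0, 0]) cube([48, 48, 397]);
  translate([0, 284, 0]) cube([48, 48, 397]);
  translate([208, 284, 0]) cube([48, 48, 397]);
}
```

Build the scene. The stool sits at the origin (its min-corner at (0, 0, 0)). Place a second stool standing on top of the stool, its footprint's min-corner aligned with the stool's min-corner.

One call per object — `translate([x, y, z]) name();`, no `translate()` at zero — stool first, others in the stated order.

stool();
translate([0, 0, 396]) stool_2();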